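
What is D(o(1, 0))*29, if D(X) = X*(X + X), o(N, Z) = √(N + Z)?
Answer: 58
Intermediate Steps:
D(X) = 2*X² (D(X) = X*(2*X) = 2*X²)
D(o(1, 0))*29 = (2*(√(1 + 0))²)*29 = (2*(√1)²)*29 = (2*1²)*29 = (2*1)*29 = 2*29 = 58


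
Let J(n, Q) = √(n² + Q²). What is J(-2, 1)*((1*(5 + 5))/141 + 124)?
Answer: 17494*√5/141 ≈ 277.43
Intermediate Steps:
J(n, Q) = √(Q² + n²)
J(-2, 1)*((1*(5 + 5))/141 + 124) = √(1² + (-2)²)*((1*(5 + 5))/141 + 124) = √(1 + 4)*((1*10)*(1/141) + 124) = √5*(10*(1/141) + 124) = √5*(10/141 + 124) = √5*(17494/141) = 17494*√5/141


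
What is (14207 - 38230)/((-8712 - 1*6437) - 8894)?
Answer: 24023/24043 ≈ 0.99917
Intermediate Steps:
(14207 - 38230)/((-8712 - 1*6437) - 8894) = -24023/((-8712 - 6437) - 8894) = -24023/(-15149 - 8894) = -24023/(-24043) = -24023*(-1/24043) = 24023/24043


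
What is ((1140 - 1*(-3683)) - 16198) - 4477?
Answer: -15852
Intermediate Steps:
((1140 - 1*(-3683)) - 16198) - 4477 = ((1140 + 3683) - 16198) - 4477 = (4823 - 16198) - 4477 = -11375 - 4477 = -15852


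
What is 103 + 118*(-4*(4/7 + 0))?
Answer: -1167/7 ≈ -166.71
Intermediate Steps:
103 + 118*(-4*(4/7 + 0)) = 103 + 118*(-4*4/7) = 103 + 118*(-16/7) = 103 - 1888/7 = -1167/7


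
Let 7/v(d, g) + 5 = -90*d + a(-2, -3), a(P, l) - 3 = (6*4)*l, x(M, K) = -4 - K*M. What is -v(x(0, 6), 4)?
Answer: -7/286 ≈ -0.024476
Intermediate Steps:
x(M, K) = -4 - K*M
a(P, l) = 3 + 24*l (a(P, l) = 3 + (6*4)*l = 3 + 24*l)
v(d, g) = 7/(-74 - 90*d) (v(d, g) = 7/(-5 + (-90*d + (3 + 24*(-3)))) = 7/(-5 + (-90*d + (3 - 72))) = 7/(-5 + (-90*d - 69)) = 7/(-5 + (-69 - 90*d)) = 7/(-74 - 90*d))
-v(x(0, 6), 4) = -(-7)/(74 + 90*(-4 - 1*6*0)) = -(-7)/(74 + 90*(-4 + 0)) = -(-7)/(74 + 90*(-4)) = -(-7)/(74 - 360) = -(-7)/(-286) = -(-7)*(-1)/286 = -1*7/286 = -7/286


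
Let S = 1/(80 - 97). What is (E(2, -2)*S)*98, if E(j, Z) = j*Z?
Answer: 392/17 ≈ 23.059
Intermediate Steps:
E(j, Z) = Z*j
S = -1/17 (S = 1/(-17) = -1/17 ≈ -0.058824)
(E(2, -2)*S)*98 = (-2*2*(-1/17))*98 = -4*(-1/17)*98 = (4/17)*98 = 392/17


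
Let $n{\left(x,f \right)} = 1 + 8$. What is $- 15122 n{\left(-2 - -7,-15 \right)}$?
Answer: $-136098$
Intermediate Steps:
$n{\left(x,f \right)} = 9$
$- 15122 n{\left(-2 - -7,-15 \right)} = \left(-15122\right) 9 = -136098$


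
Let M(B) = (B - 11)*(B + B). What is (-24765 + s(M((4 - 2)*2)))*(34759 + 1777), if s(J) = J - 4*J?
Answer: -898675992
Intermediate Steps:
M(B) = 2*B*(-11 + B) (M(B) = (-11 + B)*(2*B) = 2*B*(-11 + B))
s(J) = -3*J
(-24765 + s(M((4 - 2)*2)))*(34759 + 1777) = (-24765 - 6*(4 - 2)*2*(-11 + (4 - 2)*2))*(34759 + 1777) = (-24765 - 6*2*2*(-11 + 2*2))*36536 = (-24765 - 6*4*(-11 + 4))*36536 = (-24765 - 6*4*(-7))*36536 = (-24765 - 3*(-56))*36536 = (-24765 + 168)*36536 = -24597*36536 = -898675992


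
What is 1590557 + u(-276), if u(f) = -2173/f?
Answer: 438995905/276 ≈ 1.5906e+6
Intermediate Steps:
1590557 + u(-276) = 1590557 - 2173/(-276) = 1590557 - 2173*(-1/276) = 1590557 + 2173/276 = 438995905/276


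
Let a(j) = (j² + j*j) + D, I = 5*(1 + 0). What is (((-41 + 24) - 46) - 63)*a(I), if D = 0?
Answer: -6300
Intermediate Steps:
I = 5 (I = 5*1 = 5)
a(j) = 2*j² (a(j) = (j² + j*j) + 0 = (j² + j²) + 0 = 2*j² + 0 = 2*j²)
(((-41 + 24) - 46) - 63)*a(I) = (((-41 + 24) - 46) - 63)*(2*5²) = ((-17 - 46) - 63)*(2*25) = (-63 - 63)*50 = -126*50 = -6300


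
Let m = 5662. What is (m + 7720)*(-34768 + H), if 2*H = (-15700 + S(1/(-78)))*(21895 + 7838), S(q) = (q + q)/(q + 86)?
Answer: -20951851904313538/6707 ≈ -3.1239e+12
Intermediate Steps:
S(q) = 2*q/(86 + q) (S(q) = (2*q)/(86 + q) = 2*q/(86 + q))
H = -1565440993083/6707 (H = ((-15700 + 2/(-78*(86 + 1/(-78))))*(21895 + 7838))/2 = ((-15700 + 2*(-1/78)/(86 - 1/78))*29733)/2 = ((-15700 + 2*(-1/78)/(6707/78))*29733)/2 = ((-15700 + 2*(-1/78)*(78/6707))*29733)/2 = ((-15700 - 2/6707)*29733)/2 = (-105299902/6707*29733)/2 = (½)*(-3130881986166/6707) = -1565440993083/6707 ≈ -2.3340e+8)
(m + 7720)*(-34768 + H) = (5662 + 7720)*(-34768 - 1565440993083/6707) = 13382*(-1565674182059/6707) = -20951851904313538/6707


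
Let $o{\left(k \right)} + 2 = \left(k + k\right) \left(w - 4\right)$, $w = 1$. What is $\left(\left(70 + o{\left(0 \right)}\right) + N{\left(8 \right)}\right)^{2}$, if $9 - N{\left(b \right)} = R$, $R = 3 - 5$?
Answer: $6241$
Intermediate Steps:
$o{\left(k \right)} = -2 - 6 k$ ($o{\left(k \right)} = -2 + \left(k + k\right) \left(1 - 4\right) = -2 + 2 k \left(-3\right) = -2 - 6 k$)
$R = -2$
$N{\left(b \right)} = 11$ ($N{\left(b \right)} = 9 - -2 = 9 + 2 = 11$)
$\left(\left(70 + o{\left(0 \right)}\right) + N{\left(8 \right)}\right)^{2} = \left(\left(70 - 2\right) + 11\right)^{2} = \left(68 + 11\right)^{2} = 79^{2} = 6241$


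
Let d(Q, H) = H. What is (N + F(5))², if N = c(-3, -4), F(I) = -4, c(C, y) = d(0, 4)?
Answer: 0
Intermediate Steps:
c(C, y) = 4
N = 4
(N + F(5))² = (4 - 4)² = 0² = 0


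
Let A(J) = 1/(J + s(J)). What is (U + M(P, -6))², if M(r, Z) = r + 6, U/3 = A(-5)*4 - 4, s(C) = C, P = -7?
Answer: 5041/25 ≈ 201.64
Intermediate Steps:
A(J) = 1/(2*J) (A(J) = 1/(J + J) = 1/(2*J))
U = -66/5 (U = 3*(((½)/(-5))*4 - 4) = 3*(((½)*(-⅕))*4 - 4) = 3*(-⅒*4 - 4) = 3*(-⅖ - 4) = 3*(-22/5) = -66/5 ≈ -13.200)
M(r, Z) = 6 + r
(U + M(P, -6))² = (-66/5 + (6 - 7))² = (-66/5 - 1)² = (-71/5)² = 5041/25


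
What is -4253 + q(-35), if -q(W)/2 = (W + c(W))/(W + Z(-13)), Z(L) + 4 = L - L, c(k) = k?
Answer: -166007/39 ≈ -4256.6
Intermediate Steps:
Z(L) = -4 (Z(L) = -4 + (L - L) = -4 + 0 = -4)
q(W) = -4*W/(-4 + W) (q(W) = -2*(W + W)/(W - 4) = -2*2*W/(-4 + W) = -4*W/(-4 + W))
-4253 + q(-35) = -4253 - 4*(-35)/(-4 - 35) = -4253 - 4*(-35)/(-39) = -4253 - 4*(-35)*(-1/39) = -4253 - 140/39 = -166007/39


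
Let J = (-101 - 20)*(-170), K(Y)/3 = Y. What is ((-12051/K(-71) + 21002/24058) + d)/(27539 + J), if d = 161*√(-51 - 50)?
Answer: 49066064/41087924431 + 161*I*√101/48109 ≈ 0.0011942 + 0.033633*I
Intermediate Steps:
K(Y) = 3*Y
J = 20570 (J = -121*(-170) = 20570)
d = 161*I*√101 (d = 161*√(-101) = 161*(I*√101) = 161*I*√101 ≈ 1618.0*I)
((-12051/K(-71) + 21002/24058) + d)/(27539 + J) = ((-12051/(3*(-71)) + 21002/24058) + 161*I*√101)/(27539 + 20570) = ((-12051/(-213) + 21002*(1/24058)) + 161*I*√101)/48109 = ((-12051*(-1/213) + 10501/12029) + 161*I*√101)*(1/48109) = ((4017/71 + 10501/12029) + 161*I*√101)*(1/48109) = (49066064/854059 + 161*I*√101)*(1/48109) = 49066064/41087924431 + 161*I*√101/48109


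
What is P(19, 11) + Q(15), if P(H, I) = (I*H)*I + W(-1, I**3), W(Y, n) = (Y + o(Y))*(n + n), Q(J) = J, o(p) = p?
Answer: -3010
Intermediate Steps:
W(Y, n) = 4*Y*n (W(Y, n) = (Y + Y)*(n + n) = (2*Y)*(2*n) = 4*Y*n)
P(H, I) = -4*I**3 + H*I**2 (P(H, I) = (I*H)*I + 4*(-1)*I**3 = (H*I)*I - 4*I**3 = H*I**2 - 4*I**3 = -4*I**3 + H*I**2)
P(19, 11) + Q(15) = 11**2*(19 - 4*11) + 15 = 121*(19 - 44) + 15 = 121*(-25) + 15 = -3025 + 15 = -3010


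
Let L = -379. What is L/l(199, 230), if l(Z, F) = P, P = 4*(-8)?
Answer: 379/32 ≈ 11.844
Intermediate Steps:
P = -32
l(Z, F) = -32
L/l(199, 230) = -379/(-32) = -379*(-1/32) = 379/32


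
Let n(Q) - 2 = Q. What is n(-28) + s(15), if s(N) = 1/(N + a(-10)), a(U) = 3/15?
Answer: -1971/76 ≈ -25.934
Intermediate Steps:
a(U) = 1/5 (a(U) = 3*(1/15) = 1/5)
n(Q) = 2 + Q
s(N) = 1/(1/5 + N) (s(N) = 1/(N + 1/5) = 1/(1/5 + N))
n(-28) + s(15) = (2 - 28) + 5/(1 + 5*15) = -26 + 5/(1 + 75) = -26 + 5/76 = -1971/76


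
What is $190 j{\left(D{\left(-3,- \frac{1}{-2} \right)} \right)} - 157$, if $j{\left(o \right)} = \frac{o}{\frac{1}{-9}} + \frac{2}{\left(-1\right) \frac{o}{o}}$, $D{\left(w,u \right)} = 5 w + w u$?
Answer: $27678$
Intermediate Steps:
$D{\left(w,u \right)} = 5 w + u w$
$j{\left(o \right)} = -2 - 9 o$ ($j{\left(o \right)} = \frac{o}{- \frac{1}{9}} + \frac{2}{\left(-1\right) 1} = o \left(-9\right) + \frac{2}{-1} = - 9 o + 2 \left(-1\right) = - 9 o - 2 = -2 - 9 o$)
$190 j{\left(D{\left(-3,- \frac{1}{-2} \right)} \right)} - 157 = 190 \left(-2 - 9 \left(- 3 \left(5 - \frac{1}{-2}\right)\right)\right) - 157 = 190 \left(-2 - 9 \left(- 3 \left(5 - - \frac{1}{2}\right)\right)\right) - 157 = 190 \left(-2 - 9 \left(- 3 \left(5 + \frac{1}{2}\right)\right)\right) - 157 = 190 \left(-2 - 9 \left(\left(-3\right) \frac{11}{2}\right)\right) - 157 = 190 \left(-2 - - \frac{297}{2}\right) - 157 = 190 \left(-2 + \frac{297}{2}\right) - 157 = 190 \cdot \frac{293}{2} - 157 = 27835 - 157 = 27678$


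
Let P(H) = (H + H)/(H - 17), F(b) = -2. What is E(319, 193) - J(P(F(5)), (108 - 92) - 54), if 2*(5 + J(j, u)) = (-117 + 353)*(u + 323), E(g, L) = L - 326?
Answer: -33758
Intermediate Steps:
E(g, L) = -326 + L
P(H) = 2*H/(-17 + H) (P(H) = (2*H)/(-17 + H) = 2*H/(-17 + H))
J(j, u) = 38109 + 118*u (J(j, u) = -5 + ((-117 + 353)*(u + 323))/2 = -5 + (236*(323 + u))/2 = -5 + (76228 + 236*u)/2 = -5 + (38114 + 118*u) = 38109 + 118*u)
E(319, 193) - J(P(F(5)), (108 - 92) - 54) = (-326 + 193) - (38109 + 118*((108 - 92) - 54)) = -133 - (38109 + 118*(16 - 54)) = -133 - (38109 + 118*(-38)) = -133 - (38109 - 4484) = -133 - 1*33625 = -133 - 33625 = -33758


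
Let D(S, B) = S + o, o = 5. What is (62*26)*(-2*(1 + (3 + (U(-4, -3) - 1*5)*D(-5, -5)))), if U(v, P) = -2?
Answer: -12896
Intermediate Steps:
D(S, B) = 5 + S (D(S, B) = S + 5 = 5 + S)
(62*26)*(-2*(1 + (3 + (U(-4, -3) - 1*5)*D(-5, -5)))) = (62*26)*(-2*(1 + (3 + (-2 - 1*5)*(5 - 5)))) = 1612*(-2*(1 + (3 + (-2 - 5)*0))) = 1612*(-2*(1 + (3 - 7*0))) = 1612*(-2*(1 + (3 + 0))) = 1612*(-2*(1 + 3)) = 1612*(-2*4) = 1612*(-8) = -12896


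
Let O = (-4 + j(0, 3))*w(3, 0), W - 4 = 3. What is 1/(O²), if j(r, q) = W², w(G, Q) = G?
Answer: 1/18225 ≈ 5.4870e-5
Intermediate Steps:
W = 7 (W = 4 + 3 = 7)
j(r, q) = 49 (j(r, q) = 7² = 49)
O = 135 (O = (-4 + 49)*3 = 45*3 = 135)
1/(O²) = 1/(135²) = 1/18225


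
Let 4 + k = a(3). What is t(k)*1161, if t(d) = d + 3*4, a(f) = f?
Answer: 12771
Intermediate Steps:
k = -1 (k = -4 + 3 = -1)
t(d) = 12 + d (t(d) = d + 12 = 12 + d)
t(k)*1161 = (12 - 1)*1161 = 11*1161 = 12771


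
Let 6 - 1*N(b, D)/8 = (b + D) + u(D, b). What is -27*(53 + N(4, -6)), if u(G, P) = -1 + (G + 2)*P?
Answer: -6831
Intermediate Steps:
u(G, P) = -1 + P*(2 + G) (u(G, P) = -1 + (2 + G)*P = -1 + P*(2 + G))
N(b, D) = 56 - 24*b - 8*D - 8*D*b (N(b, D) = 48 - 8*((b + D) + (-1 + 2*b + D*b)) = 48 - 8*((D + b) + (-1 + 2*b + D*b)) = 48 - 8*(-1 + D + 3*b + D*b) = 48 + (8 - 24*b - 8*D - 8*D*b) = 56 - 24*b - 8*D - 8*D*b)
-27*(53 + N(4, -6)) = -27*(53 + (56 - 24*4 - 8*(-6) - 8*(-6)*4)) = -27*(53 + (56 - 96 + 48 + 192)) = -27*(53 + 200) = -27*253 = -6831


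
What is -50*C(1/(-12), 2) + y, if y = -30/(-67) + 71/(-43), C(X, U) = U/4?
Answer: -75492/2881 ≈ -26.203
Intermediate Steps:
C(X, U) = U/4 (C(X, U) = U*(1/4) = U/4)
y = -3467/2881 (y = -30*(-1/67) + 71*(-1/43) = 30/67 - 71/43 = -3467/2881 ≈ -1.2034)
-50*C(1/(-12), 2) + y = -25*2/2 - 3467/2881 = -50*1/2 - 3467/2881 = -25 - 3467/2881 = -75492/2881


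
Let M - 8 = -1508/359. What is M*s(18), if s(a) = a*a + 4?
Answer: 447392/359 ≈ 1246.2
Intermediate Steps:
M = 1364/359 (M = 8 - 1508/359 = 1364/359 ≈ 3.7994)
s(a) = 4 + a² (s(a) = a² + 4 = 4 + a²)
M*s(18) = 1364*(4 + 18²)/359 = 1364*(4 + 324)/359 = (1364/359)*328 = 447392/359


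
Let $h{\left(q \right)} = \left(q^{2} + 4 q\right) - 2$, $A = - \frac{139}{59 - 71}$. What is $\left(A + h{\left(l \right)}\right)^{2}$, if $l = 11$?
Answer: $\frac{4389025}{144} \approx 30479.0$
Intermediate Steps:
$A = \frac{139}{12}$ ($A = - \frac{139}{59 - 71} = - \frac{139}{-12} = \left(-139\right) \left(- \frac{1}{12}\right) = \frac{139}{12} \approx 11.583$)
$h{\left(q \right)} = -2 + q^{2} + 4 q$
$\left(A + h{\left(l \right)}\right)^{2} = \left(\frac{139}{12} + \left(-2 + 11^{2} + 4 \cdot 11\right)\right)^{2} = \left(\frac{139}{12} + \left(-2 + 121 + 44\right)\right)^{2} = \left(\frac{139}{12} + 163\right)^{2} = \left(\frac{2095}{12}\right)^{2} = \frac{4389025}{144}$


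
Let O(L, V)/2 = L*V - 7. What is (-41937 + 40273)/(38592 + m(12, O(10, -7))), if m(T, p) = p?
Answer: -832/19219 ≈ -0.043290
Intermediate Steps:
O(L, V) = -14 + 2*L*V (O(L, V) = 2*(L*V - 7) = 2*(-7 + L*V) = -14 + 2*L*V)
(-41937 + 40273)/(38592 + m(12, O(10, -7))) = (-41937 + 40273)/(38592 + (-14 + 2*10*(-7))) = -1664/(38592 + (-14 - 140)) = -1664/(38592 - 154) = -1664/38438 = -1664*1/38438 = -832/19219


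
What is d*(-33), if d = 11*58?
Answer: -21054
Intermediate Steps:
d = 638
d*(-33) = 638*(-33) = -21054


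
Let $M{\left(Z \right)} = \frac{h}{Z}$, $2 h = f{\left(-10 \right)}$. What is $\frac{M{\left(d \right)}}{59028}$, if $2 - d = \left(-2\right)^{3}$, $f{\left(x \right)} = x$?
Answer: $- \frac{1}{118056} \approx -8.4706 \cdot 10^{-6}$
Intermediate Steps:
$d = 10$ ($d = 2 - \left(-2\right)^{3} = 2 - -8 = 2 + 8 = 10$)
$h = -5$ ($h = \frac{1}{2} \left(-10\right) = -5$)
$M{\left(Z \right)} = - \frac{5}{Z}$
$\frac{M{\left(d \right)}}{59028} = \frac{\left(-5\right) \frac{1}{10}}{59028} = \left(-5\right) \frac{1}{10} \cdot \frac{1}{59028} = \left(- \frac{1}{2}\right) \frac{1}{59028} = - \frac{1}{118056}$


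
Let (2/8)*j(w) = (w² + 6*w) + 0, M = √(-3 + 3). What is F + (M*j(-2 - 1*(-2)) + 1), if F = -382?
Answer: -381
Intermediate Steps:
M = 0 (M = √0 = 0)
j(w) = 4*w² + 24*w (j(w) = 4*((w² + 6*w) + 0) = 4*(w² + 6*w) = 4*w² + 24*w)
F + (M*j(-2 - 1*(-2)) + 1) = -382 + (0*(4*(-2 - 1*(-2))*(6 + (-2 - 1*(-2)))) + 1) = -382 + (0*(4*(-2 + 2)*(6 + (-2 + 2))) + 1) = -382 + (0*(4*0*(6 + 0)) + 1) = -382 + (0*(4*0*6) + 1) = -382 + (0*0 + 1) = -382 + (0 + 1) = -382 + 1 = -381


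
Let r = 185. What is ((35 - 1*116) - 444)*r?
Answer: -97125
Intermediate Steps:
((35 - 1*116) - 444)*r = ((35 - 1*116) - 444)*185 = ((35 - 116) - 444)*185 = (-81 - 444)*185 = -525*185 = -97125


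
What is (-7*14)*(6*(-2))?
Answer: 1176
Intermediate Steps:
(-7*14)*(6*(-2)) = -98*(-12) = 1176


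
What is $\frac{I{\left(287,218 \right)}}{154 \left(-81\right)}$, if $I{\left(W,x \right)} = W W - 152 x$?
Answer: $- \frac{16411}{4158} \approx -3.9468$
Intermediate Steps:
$I{\left(W,x \right)} = W^{2} - 152 x$
$\frac{I{\left(287,218 \right)}}{154 \left(-81\right)} = \frac{287^{2} - 33136}{154 \left(-81\right)} = \frac{82369 - 33136}{-12474} = 49233 \left(- \frac{1}{12474}\right) = - \frac{16411}{4158}$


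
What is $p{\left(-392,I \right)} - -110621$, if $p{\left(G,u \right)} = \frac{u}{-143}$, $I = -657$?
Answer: $\frac{15819460}{143} \approx 1.1063 \cdot 10^{5}$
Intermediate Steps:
$p{\left(G,u \right)} = - \frac{u}{143}$ ($p{\left(G,u \right)} = u \left(- \frac{1}{143}\right) = - \frac{u}{143}$)
$p{\left(-392,I \right)} - -110621 = \left(- \frac{1}{143}\right) \left(-657\right) - -110621 = \frac{657}{143} + 110621 = \frac{15819460}{143}$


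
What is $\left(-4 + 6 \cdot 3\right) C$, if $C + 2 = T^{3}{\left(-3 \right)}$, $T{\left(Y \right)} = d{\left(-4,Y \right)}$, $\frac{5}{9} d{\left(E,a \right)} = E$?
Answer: $- \frac{656684}{125} \approx -5253.5$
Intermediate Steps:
$d{\left(E,a \right)} = \frac{9 E}{5}$
$T{\left(Y \right)} = - \frac{36}{5}$ ($T{\left(Y \right)} = \frac{9}{5} \left(-4\right) = - \frac{36}{5}$)
$C = - \frac{46906}{125}$ ($C = -2 + \left(- \frac{36}{5}\right)^{3} = -2 - \frac{46656}{125} = - \frac{46906}{125} \approx -375.25$)
$\left(-4 + 6 \cdot 3\right) C = \left(-4 + 6 \cdot 3\right) \left(- \frac{46906}{125}\right) = \left(-4 + 18\right) \left(- \frac{46906}{125}\right) = 14 \left(- \frac{46906}{125}\right) = - \frac{656684}{125}$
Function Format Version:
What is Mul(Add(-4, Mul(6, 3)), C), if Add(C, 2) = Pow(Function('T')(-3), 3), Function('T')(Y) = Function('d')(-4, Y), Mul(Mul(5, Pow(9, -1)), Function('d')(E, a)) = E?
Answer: Rational(-656684, 125) ≈ -5253.5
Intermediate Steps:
Function('d')(E, a) = Mul(Rational(9, 5), E)
Function('T')(Y) = Rational(-36, 5) (Function('T')(Y) = Mul(Rational(9, 5), -4) = Rational(-36, 5))
C = Rational(-46906, 125) (C = Add(-2, Pow(Rational(-36, 5), 3)) = Add(-2, Rational(-46656, 125)) = Rational(-46906, 125) ≈ -375.25)
Mul(Add(-4, Mul(6, 3)), C) = Mul(Add(-4, Mul(6, 3)), Rational(-46906, 125)) = Mul(Add(-4, 18), Rational(-46906, 125)) = Mul(14, Rational(-46906, 125)) = Rational(-656684, 125)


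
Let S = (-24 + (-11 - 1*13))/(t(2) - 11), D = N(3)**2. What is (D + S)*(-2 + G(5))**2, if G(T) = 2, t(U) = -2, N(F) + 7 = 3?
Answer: 0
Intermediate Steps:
N(F) = -4 (N(F) = -7 + 3 = -4)
D = 16 (D = (-4)**2 = 16)
S = 48/13 (S = (-24 + (-11 - 1*13))/(-2 - 11) = (-24 + (-11 - 13))/(-13) = (-24 - 24)*(-1/13) = -48*(-1/13) = 48/13 ≈ 3.6923)
(D + S)*(-2 + G(5))**2 = (16 + 48/13)*(-2 + 2)**2 = (256/13)*0**2 = (256/13)*0 = 0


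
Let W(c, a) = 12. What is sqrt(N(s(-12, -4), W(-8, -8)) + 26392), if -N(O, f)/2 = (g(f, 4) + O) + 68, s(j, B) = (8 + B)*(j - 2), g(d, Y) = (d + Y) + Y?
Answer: 2*sqrt(6582) ≈ 162.26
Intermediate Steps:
g(d, Y) = d + 2*Y (g(d, Y) = (Y + d) + Y = d + 2*Y)
s(j, B) = (-2 + j)*(8 + B) (s(j, B) = (8 + B)*(-2 + j) = (-2 + j)*(8 + B))
N(O, f) = -152 - 2*O - 2*f (N(O, f) = -2*(((f + 2*4) + O) + 68) = -2*(((f + 8) + O) + 68) = -2*(((8 + f) + O) + 68) = -2*((8 + O + f) + 68) = -2*(76 + O + f) = -152 - 2*O - 2*f)
sqrt(N(s(-12, -4), W(-8, -8)) + 26392) = sqrt((-152 - 2*(-16 - 2*(-4) + 8*(-12) - 4*(-12)) - 2*12) + 26392) = sqrt((-152 - 2*(-16 + 8 - 96 + 48) - 24) + 26392) = sqrt((-152 - 2*(-56) - 24) + 26392) = sqrt((-152 + 112 - 24) + 26392) = sqrt(-64 + 26392) = sqrt(26328) = 2*sqrt(6582)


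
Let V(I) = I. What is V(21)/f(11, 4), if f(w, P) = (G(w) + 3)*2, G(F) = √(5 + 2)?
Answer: 63/4 - 21*√7/4 ≈ 1.8598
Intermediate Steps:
G(F) = √7
f(w, P) = 6 + 2*√7 (f(w, P) = (√7 + 3)*2 = (3 + √7)*2 = 6 + 2*√7)
V(21)/f(11, 4) = 21/(6 + 2*√7)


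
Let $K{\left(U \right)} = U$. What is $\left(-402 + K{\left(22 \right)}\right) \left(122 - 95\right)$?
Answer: $-10260$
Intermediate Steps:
$\left(-402 + K{\left(22 \right)}\right) \left(122 - 95\right) = \left(-402 + 22\right) \left(122 - 95\right) = \left(-380\right) 27 = -10260$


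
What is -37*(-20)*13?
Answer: 9620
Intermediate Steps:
-37*(-20)*13 = 740*13 = 9620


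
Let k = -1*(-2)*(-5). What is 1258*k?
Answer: -12580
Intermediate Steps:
k = -10 (k = 2*(-5) = -10)
1258*k = 1258*(-10) = -12580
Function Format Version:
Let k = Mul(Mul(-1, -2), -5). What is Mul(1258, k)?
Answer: -12580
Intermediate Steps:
k = -10 (k = Mul(2, -5) = -10)
Mul(1258, k) = Mul(1258, -10) = -12580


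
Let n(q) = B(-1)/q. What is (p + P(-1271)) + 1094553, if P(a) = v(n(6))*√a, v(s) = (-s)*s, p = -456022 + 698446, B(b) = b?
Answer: 1336977 - I*√1271/36 ≈ 1.337e+6 - 0.99031*I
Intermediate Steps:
p = 242424
n(q) = -1/q
v(s) = -s²
P(a) = -√a/36 (P(a) = (-(-1/6)²)*√a = (-(-1*⅙)²)*√a = (-(-⅙)²)*√a = (-1*1/36)*√a = -√a/36)
(p + P(-1271)) + 1094553 = (242424 - I*√1271/36) + 1094553 = 1336977 - I*√1271/36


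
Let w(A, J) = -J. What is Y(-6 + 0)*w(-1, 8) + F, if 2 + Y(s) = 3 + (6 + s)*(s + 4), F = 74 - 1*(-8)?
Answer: 74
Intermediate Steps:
F = 82 (F = 74 + 8 = 82)
Y(s) = 1 + (4 + s)*(6 + s) (Y(s) = -2 + (3 + (6 + s)*(s + 4)) = -2 + (3 + (6 + s)*(4 + s)) = -2 + (3 + (4 + s)*(6 + s)) = 1 + (4 + s)*(6 + s))
Y(-6 + 0)*w(-1, 8) + F = (25 + (-6 + 0)² + 10*(-6 + 0))*(-1*8) + 82 = (25 + (-6)² + 10*(-6))*(-8) + 82 = (25 + 36 - 60)*(-8) + 82 = 1*(-8) + 82 = -8 + 82 = 74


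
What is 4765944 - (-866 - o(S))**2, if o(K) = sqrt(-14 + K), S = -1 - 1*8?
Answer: 4016011 - 1732*I*sqrt(23) ≈ 4.016e+6 - 8306.4*I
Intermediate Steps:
S = -9 (S = -1 - 8 = -9)
4765944 - (-866 - o(S))**2 = 4765944 - (-866 - sqrt(-14 - 9))**2 = 4765944 - (-866 - sqrt(-23))**2 = 4765944 - (-866 - I*sqrt(23))**2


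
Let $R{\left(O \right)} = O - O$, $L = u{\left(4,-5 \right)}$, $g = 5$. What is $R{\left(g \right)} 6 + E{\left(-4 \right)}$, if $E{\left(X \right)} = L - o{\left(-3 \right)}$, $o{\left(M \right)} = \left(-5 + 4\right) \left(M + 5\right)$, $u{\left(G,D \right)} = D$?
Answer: $-3$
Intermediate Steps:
$o{\left(M \right)} = -5 - M$ ($o{\left(M \right)} = - (5 + M) = -5 - M$)
$L = -5$
$E{\left(X \right)} = -3$ ($E{\left(X \right)} = -5 - \left(-5 - -3\right) = -5 - \left(-5 + 3\right) = -5 - -2 = -5 + 2 = -3$)
$R{\left(O \right)} = 0$
$R{\left(g \right)} 6 + E{\left(-4 \right)} = 0 \cdot 6 - 3 = 0 - 3 = -3$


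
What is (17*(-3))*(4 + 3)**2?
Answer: -2499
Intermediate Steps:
(17*(-3))*(4 + 3)**2 = -51*7**2 = -51*49 = -2499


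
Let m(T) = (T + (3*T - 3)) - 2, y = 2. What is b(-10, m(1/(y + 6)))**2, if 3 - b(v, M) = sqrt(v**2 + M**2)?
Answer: (6 - sqrt(481))**2/4 ≈ 63.455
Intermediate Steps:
m(T) = -5 + 4*T (m(T) = (T + (-3 + 3*T)) - 2 = (-3 + 4*T) - 2 = -5 + 4*T)
b(v, M) = 3 - sqrt(M**2 + v**2) (b(v, M) = 3 - sqrt(v**2 + M**2) = 3 - sqrt(M**2 + v**2))
b(-10, m(1/(y + 6)))**2 = (3 - sqrt((-5 + 4/(2 + 6))**2 + (-10)**2))**2 = (3 - sqrt((-5 + 4/8)**2 + 100))**2 = (3 - sqrt((-5 + 4*(1/8))**2 + 100))**2 = (3 - sqrt((-5 + 1/2)**2 + 100))**2 = (3 - sqrt((-9/2)**2 + 100))**2 = (3 - sqrt(81/4 + 100))**2 = (3 - sqrt(481/4))**2 = (3 - sqrt(481)/2)**2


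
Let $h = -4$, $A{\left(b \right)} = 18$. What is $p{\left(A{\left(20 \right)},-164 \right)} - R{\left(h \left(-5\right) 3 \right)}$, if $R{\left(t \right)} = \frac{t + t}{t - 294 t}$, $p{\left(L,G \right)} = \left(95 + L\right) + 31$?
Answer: $\frac{42194}{293} \approx 144.01$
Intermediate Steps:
$p{\left(L,G \right)} = 126 + L$
$R{\left(t \right)} = - \frac{2}{293}$ ($R{\left(t \right)} = \frac{2 t}{\left(-293\right) t} = 2 t \left(- \frac{1}{293 t}\right) = - \frac{2}{293}$)
$p{\left(A{\left(20 \right)},-164 \right)} - R{\left(h \left(-5\right) 3 \right)} = \left(126 + 18\right) - - \frac{2}{293} = 144 + \frac{2}{293} = \frac{42194}{293}$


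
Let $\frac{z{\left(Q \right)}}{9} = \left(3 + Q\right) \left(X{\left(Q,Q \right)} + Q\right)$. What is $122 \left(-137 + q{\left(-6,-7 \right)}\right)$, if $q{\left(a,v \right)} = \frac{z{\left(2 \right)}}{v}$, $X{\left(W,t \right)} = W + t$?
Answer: $- \frac{149938}{7} \approx -21420.0$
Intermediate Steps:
$z{\left(Q \right)} = 27 Q \left(3 + Q\right)$ ($z{\left(Q \right)} = 9 \left(3 + Q\right) \left(\left(Q + Q\right) + Q\right) = 9 \left(3 + Q\right) \left(2 Q + Q\right) = 9 \left(3 + Q\right) 3 Q = 9 \cdot 3 Q \left(3 + Q\right) = 27 Q \left(3 + Q\right)$)
$q{\left(a,v \right)} = \frac{270}{v}$ ($q{\left(a,v \right)} = \frac{27 \cdot 2 \left(3 + 2\right)}{v} = \frac{27 \cdot 2 \cdot 5}{v} = \frac{270}{v}$)
$122 \left(-137 + q{\left(-6,-7 \right)}\right) = 122 \left(-137 + \frac{270}{-7}\right) = 122 \left(-137 + 270 \left(- \frac{1}{7}\right)\right) = 122 \left(-137 - \frac{270}{7}\right) = 122 \left(- \frac{1229}{7}\right) = - \frac{149938}{7}$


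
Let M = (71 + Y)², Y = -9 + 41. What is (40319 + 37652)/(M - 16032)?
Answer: -77971/5423 ≈ -14.378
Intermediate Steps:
Y = 32
M = 10609 (M = (71 + 32)² = 103² = 10609)
(40319 + 37652)/(M - 16032) = (40319 + 37652)/(10609 - 16032) = 77971/(-5423) = 77971*(-1/5423) = -77971/5423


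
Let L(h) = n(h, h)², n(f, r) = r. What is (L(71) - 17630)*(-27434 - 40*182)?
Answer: 437014546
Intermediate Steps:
L(h) = h²
(L(71) - 17630)*(-27434 - 40*182) = (71² - 17630)*(-27434 - 40*182) = (5041 - 17630)*(-27434 - 7280) = -12589*(-34714) = 437014546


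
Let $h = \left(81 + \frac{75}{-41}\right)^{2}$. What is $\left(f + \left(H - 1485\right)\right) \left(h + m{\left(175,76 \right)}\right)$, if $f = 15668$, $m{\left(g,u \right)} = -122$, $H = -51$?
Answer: $\frac{146003825288}{1681} \approx 8.6855 \cdot 10^{7}$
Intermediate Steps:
$h = \frac{10536516}{1681}$ ($h = \left(81 + 75 \left(- \frac{1}{41}\right)\right)^{2} = \left(81 - \frac{75}{41}\right)^{2} = \left(\frac{3246}{41}\right)^{2} = \frac{10536516}{1681} \approx 6268.0$)
$\left(f + \left(H - 1485\right)\right) \left(h + m{\left(175,76 \right)}\right) = \left(15668 - 1536\right) \left(\frac{10536516}{1681} - 122\right) = \left(15668 - 1536\right) \frac{10331434}{1681} = 14132 \cdot \frac{10331434}{1681} = \frac{146003825288}{1681}$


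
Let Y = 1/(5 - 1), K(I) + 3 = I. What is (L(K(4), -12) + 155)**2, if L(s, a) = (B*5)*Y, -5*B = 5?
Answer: 378225/16 ≈ 23639.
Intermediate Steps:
B = -1 (B = -1/5*5 = -1)
K(I) = -3 + I
Y = 1/4 ≈ 0.25000
L(s, a) = -5/4 (L(s, a) = -1*5*(1/4) = -5*1/4 = -5/4)
(L(K(4), -12) + 155)**2 = (-5/4 + 155)**2 = (615/4)**2 = 378225/16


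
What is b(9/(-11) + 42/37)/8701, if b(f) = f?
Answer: 129/3541307 ≈ 3.6427e-5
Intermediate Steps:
b(9/(-11) + 42/37)/8701 = (9/(-11) + 42/37)/8701 = (9*(-1/11) + 42*(1/37))*(1/8701) = (-9/11 + 42/37)*(1/8701) = (129/407)*(1/8701) = 129/3541307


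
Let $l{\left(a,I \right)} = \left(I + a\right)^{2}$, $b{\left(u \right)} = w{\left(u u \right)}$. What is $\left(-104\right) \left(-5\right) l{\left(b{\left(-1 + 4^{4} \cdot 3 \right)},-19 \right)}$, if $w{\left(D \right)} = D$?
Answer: $179952028308000$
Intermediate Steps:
$b{\left(u \right)} = u^{2}$ ($b{\left(u \right)} = u u = u^{2}$)
$\left(-104\right) \left(-5\right) l{\left(b{\left(-1 + 4^{4} \cdot 3 \right)},-19 \right)} = \left(-104\right) \left(-5\right) \left(-19 + \left(-1 + 4^{4} \cdot 3\right)^{2}\right)^{2} = 520 \left(-19 + \left(-1 + 256 \cdot 3\right)^{2}\right)^{2} = 520 \left(-19 + \left(-1 + 768\right)^{2}\right)^{2} = 520 \left(-19 + 767^{2}\right)^{2} = 520 \left(-19 + 588289\right)^{2} = 520 \cdot 588270^{2} = 520 \cdot 346061592900 = 179952028308000$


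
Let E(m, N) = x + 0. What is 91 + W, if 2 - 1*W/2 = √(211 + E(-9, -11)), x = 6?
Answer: 95 - 2*√217 ≈ 65.538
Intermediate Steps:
E(m, N) = 6 (E(m, N) = 6 + 0 = 6)
W = 4 - 2*√217 (W = 4 - 2*√(211 + 6) = 4 - 2*√217 ≈ -25.462)
91 + W = 91 + (4 - 2*√217) = 95 - 2*√217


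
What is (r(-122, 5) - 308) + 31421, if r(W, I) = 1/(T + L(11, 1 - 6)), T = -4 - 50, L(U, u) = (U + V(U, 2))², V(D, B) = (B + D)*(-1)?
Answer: 1555649/50 ≈ 31113.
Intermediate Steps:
V(D, B) = -B - D
L(U, u) = 4 (L(U, u) = (U + (-1*2 - U))² = (U + (-2 - U))² = (-2)² = 4)
T = -54
r(W, I) = -1/50 (r(W, I) = 1/(-54 + 4) = 1/(-50) = -1/50)
(r(-122, 5) - 308) + 31421 = (-1/50 - 308) + 31421 = -15401/50 + 31421 = 1555649/50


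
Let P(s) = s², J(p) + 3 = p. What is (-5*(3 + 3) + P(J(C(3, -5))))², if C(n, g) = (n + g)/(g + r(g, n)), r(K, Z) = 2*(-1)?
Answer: 1229881/2401 ≈ 512.24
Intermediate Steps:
r(K, Z) = -2
C(n, g) = (g + n)/(-2 + g) (C(n, g) = (n + g)/(g - 2) = (g + n)/(-2 + g))
J(p) = -3 + p
(-5*(3 + 3) + P(J(C(3, -5))))² = (-5*(3 + 3) + (-3 + (-5 + 3)/(-2 - 5))²)² = (-5*6 + (-3 - 2/(-7))²)² = (-30 + (-3 - ⅐*(-2))²)² = (-30 + (-3 + 2/7)²)² = (-30 + (-19/7)²)² = (-30 + 361/49)² = (-1109/49)² = 1229881/2401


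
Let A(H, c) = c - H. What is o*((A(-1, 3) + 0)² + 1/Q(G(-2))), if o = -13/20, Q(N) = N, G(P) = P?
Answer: -403/40 ≈ -10.075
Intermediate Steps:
o = -13/20 (o = -13*1/20 = -13/20 ≈ -0.65000)
o*((A(-1, 3) + 0)² + 1/Q(G(-2))) = -13*(((3 - 1*(-1)) + 0)² + 1/(-2))/20 = -13*(((3 + 1) + 0)² - ½)/20 = -13*((4 + 0)² - ½)/20 = -13*(4² - ½)/20 = -13*(16 - ½)/20 = -13/20*31/2 = -403/40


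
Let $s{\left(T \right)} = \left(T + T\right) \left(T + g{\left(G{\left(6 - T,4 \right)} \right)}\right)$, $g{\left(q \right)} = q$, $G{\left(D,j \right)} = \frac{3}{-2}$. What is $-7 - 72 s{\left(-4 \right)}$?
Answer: $-3175$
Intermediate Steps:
$G{\left(D,j \right)} = - \frac{3}{2}$ ($G{\left(D,j \right)} = 3 \left(- \frac{1}{2}\right) = - \frac{3}{2}$)
$s{\left(T \right)} = 2 T \left(- \frac{3}{2} + T\right)$ ($s{\left(T \right)} = \left(T + T\right) \left(T - \frac{3}{2}\right) = 2 T \left(- \frac{3}{2} + T\right)$)
$-7 - 72 s{\left(-4 \right)} = -7 - 72 \left(- 4 \left(-3 + 2 \left(-4\right)\right)\right) = -7 - 72 \left(- 4 \left(-3 - 8\right)\right) = -7 - 72 \left(\left(-4\right) \left(-11\right)\right) = -7 - 3168 = -3175$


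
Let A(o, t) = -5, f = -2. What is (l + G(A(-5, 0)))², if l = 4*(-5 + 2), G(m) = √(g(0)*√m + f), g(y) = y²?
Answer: (12 - I*√2)² ≈ 142.0 - 33.941*I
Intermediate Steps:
G(m) = I*√2 (G(m) = √(0²*√m - 2) = √(0*√m - 2) = √(0 - 2) = √(-2) = I*√2)
l = -12 (l = 4*(-3) = -12)
(l + G(A(-5, 0)))² = (-12 + I*√2)²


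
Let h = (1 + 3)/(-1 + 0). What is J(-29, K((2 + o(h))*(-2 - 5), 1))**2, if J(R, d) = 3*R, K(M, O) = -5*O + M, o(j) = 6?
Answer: 7569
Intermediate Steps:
h = -4 (h = 4/(-1) = 4*(-1) = -4)
K(M, O) = M - 5*O
J(-29, K((2 + o(h))*(-2 - 5), 1))**2 = (3*(-29))**2 = (-87)**2 = 7569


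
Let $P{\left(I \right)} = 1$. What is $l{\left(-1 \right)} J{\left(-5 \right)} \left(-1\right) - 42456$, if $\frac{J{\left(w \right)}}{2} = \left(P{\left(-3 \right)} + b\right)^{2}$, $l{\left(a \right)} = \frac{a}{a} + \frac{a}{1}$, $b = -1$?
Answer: $-42456$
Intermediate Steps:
$l{\left(a \right)} = 1 + a$ ($l{\left(a \right)} = 1 + a 1 = 1 + a$)
$J{\left(w \right)} = 0$ ($J{\left(w \right)} = 2 \left(1 - 1\right)^{2} = 2 \cdot 0^{2} = 2 \cdot 0 = 0$)
$l{\left(-1 \right)} J{\left(-5 \right)} \left(-1\right) - 42456 = \left(1 - 1\right) 0 \left(-1\right) - 42456 = 0 \cdot 0 \left(-1\right) - 42456 = 0 \left(-1\right) - 42456 = 0 - 42456 = -42456$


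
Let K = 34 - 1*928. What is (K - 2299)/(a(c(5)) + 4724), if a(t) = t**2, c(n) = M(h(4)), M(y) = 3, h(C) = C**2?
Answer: -3193/4733 ≈ -0.67463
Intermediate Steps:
c(n) = 3
K = -894 (K = 34 - 928 = -894)
(K - 2299)/(a(c(5)) + 4724) = (-894 - 2299)/(3**2 + 4724) = -3193/(9 + 4724) = -3193/4733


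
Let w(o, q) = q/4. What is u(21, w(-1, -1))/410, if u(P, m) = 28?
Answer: 14/205 ≈ 0.068293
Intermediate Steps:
w(o, q) = q/4 (w(o, q) = q*(¼) = q/4)
u(21, w(-1, -1))/410 = 28/410 = 28*(1/410) = 14/205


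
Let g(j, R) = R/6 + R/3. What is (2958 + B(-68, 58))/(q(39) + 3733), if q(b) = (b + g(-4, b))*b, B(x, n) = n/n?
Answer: 5918/12029 ≈ 0.49198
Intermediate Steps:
g(j, R) = R/2 (g(j, R) = R*(⅙) + R*(⅓) = R/6 + R/3 = R/2)
B(x, n) = 1
q(b) = 3*b²/2 (q(b) = (b + b/2)*b = (3*b/2)*b = 3*b²/2)
(2958 + B(-68, 58))/(q(39) + 3733) = (2958 + 1)/((3/2)*39² + 3733) = 2959/((3/2)*1521 + 3733) = 2959/(4563/2 + 3733) = 2959/(12029/2) = 2959*(2/12029) = 5918/12029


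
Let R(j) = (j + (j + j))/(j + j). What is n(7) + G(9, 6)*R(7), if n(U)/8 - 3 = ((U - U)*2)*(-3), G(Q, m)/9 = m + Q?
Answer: 453/2 ≈ 226.50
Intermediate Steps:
G(Q, m) = 9*Q + 9*m (G(Q, m) = 9*(m + Q) = 9*(Q + m) = 9*Q + 9*m)
R(j) = 3/2 (R(j) = (j + 2*j)/((2*j)) = (3*j)*(1/(2*j)) = 3/2)
n(U) = 24 (n(U) = 24 + 8*(((U - U)*2)*(-3)) = 24 + 8*((0*2)*(-3)) = 24 + 8*(0*(-3)) = 24 + 8*0 = 24 + 0 = 24)
n(7) + G(9, 6)*R(7) = 24 + (9*9 + 9*6)*(3/2) = 24 + (81 + 54)*(3/2) = 24 + 135*(3/2) = 24 + 405/2 = 453/2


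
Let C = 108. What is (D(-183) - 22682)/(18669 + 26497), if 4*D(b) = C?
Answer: -22655/45166 ≈ -0.50159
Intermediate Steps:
D(b) = 27 (D(b) = (1/4)*108 = 27)
(D(-183) - 22682)/(18669 + 26497) = (27 - 22682)/(18669 + 26497) = -22655/45166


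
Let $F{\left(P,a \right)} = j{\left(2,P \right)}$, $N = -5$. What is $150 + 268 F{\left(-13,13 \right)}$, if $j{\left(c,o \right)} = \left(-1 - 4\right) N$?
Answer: $6850$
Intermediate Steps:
$j{\left(c,o \right)} = 25$ ($j{\left(c,o \right)} = \left(-1 - 4\right) \left(-5\right) = \left(-5\right) \left(-5\right) = 25$)
$F{\left(P,a \right)} = 25$
$150 + 268 F{\left(-13,13 \right)} = 150 + 268 \cdot 25 = 150 + 6700 = 6850$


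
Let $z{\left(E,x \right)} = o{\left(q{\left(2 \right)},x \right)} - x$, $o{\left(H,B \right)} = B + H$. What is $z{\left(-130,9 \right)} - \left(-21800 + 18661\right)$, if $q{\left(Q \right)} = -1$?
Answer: $3138$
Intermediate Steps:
$z{\left(E,x \right)} = -1$ ($z{\left(E,x \right)} = \left(x - 1\right) - x = \left(-1 + x\right) - x = -1$)
$z{\left(-130,9 \right)} - \left(-21800 + 18661\right) = -1 - \left(-21800 + 18661\right) = -1 - -3139 = -1 + 3139 = 3138$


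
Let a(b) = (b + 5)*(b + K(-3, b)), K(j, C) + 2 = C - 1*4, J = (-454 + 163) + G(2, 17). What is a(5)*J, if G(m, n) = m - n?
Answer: -12240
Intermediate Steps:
J = -306 (J = (-454 + 163) + (2 - 1*17) = -291 + (2 - 17) = -291 - 15 = -306)
K(j, C) = -6 + C (K(j, C) = -2 + (C - 1*4) = -2 + (C - 4) = -2 + (-4 + C) = -6 + C)
a(b) = (-6 + 2*b)*(5 + b) (a(b) = (b + 5)*(b + (-6 + b)) = (5 + b)*(-6 + 2*b) = (-6 + 2*b)*(5 + b))
a(5)*J = (-30 + 2*5**2 + 4*5)*(-306) = (-30 + 2*25 + 20)*(-306) = (-30 + 50 + 20)*(-306) = 40*(-306) = -12240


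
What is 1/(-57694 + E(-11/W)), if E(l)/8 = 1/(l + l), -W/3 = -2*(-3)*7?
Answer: -11/634130 ≈ -1.7347e-5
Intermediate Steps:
W = -126 (W = -3*(-2*(-3))*7 = -18*7 = -3*42 = -126)
E(l) = 4/l (E(l) = 8/(l + l) = 8/((2*l)) = 8*(1/(2*l)) = 4/l)
1/(-57694 + E(-11/W)) = 1/(-57694 + 4/((-11/(-126)))) = 1/(-57694 + 4/((-11*(-1/126)))) = 1/(-57694 + 4/(11/126)) = 1/(-57694 + 4*(126/11)) = 1/(-57694 + 504/11) = 1/(-634130/11) = -11/634130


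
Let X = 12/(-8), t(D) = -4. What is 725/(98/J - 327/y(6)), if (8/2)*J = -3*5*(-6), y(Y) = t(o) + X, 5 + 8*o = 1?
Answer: 358875/31586 ≈ 11.362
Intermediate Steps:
o = -½ (o = -5/8 + (⅛)*1 = -5/8 + ⅛ = -½ ≈ -0.50000)
X = -3/2 (X = 12*(-⅛) = -3/2 ≈ -1.5000)
y(Y) = -11/2 (y(Y) = -4 - 3/2 = -11/2)
J = 45/2 (J = (-3*5*(-6))/4 = (-15*(-6))/4 = (¼)*90 = 45/2 ≈ 22.500)
725/(98/J - 327/y(6)) = 725/(98/(45/2) - 327/(-11/2)) = 725/(98*(2/45) - 327*(-2/11)) = 725/(196/45 + 654/11) = 725/(31586/495) = 725*(495/31586) = 358875/31586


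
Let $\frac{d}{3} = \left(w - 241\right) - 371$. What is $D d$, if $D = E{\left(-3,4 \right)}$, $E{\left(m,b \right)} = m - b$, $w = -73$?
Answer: $14385$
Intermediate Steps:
$D = -7$ ($D = -3 - 4 = -7$)
$d = -2055$ ($d = 3 \left(\left(-73 - 241\right) - 371\right) = 3 \left(-314 - 371\right) = 3 \left(-685\right) = -2055$)
$D d = \left(-7\right) \left(-2055\right) = 14385$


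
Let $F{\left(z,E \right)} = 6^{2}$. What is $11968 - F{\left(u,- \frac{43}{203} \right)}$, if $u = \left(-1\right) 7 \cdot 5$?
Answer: $11932$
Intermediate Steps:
$u = -35$ ($u = \left(-7\right) 5 = -35$)
$F{\left(z,E \right)} = 36$
$11968 - F{\left(u,- \frac{43}{203} \right)} = 11968 - 36 = 11932$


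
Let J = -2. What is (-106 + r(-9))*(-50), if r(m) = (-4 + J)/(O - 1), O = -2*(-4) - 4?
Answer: 5400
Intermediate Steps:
O = 4 (O = 8 - 4 = 4)
r(m) = -2 (r(m) = (-4 - 2)/(4 - 1) = -6/3 = -6*1/3 = -2)
(-106 + r(-9))*(-50) = (-106 - 2)*(-50) = -108*(-50) = 5400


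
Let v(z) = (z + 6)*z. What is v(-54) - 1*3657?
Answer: -1065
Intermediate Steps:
v(z) = z*(6 + z) (v(z) = (6 + z)*z = z*(6 + z))
v(-54) - 1*3657 = -54*(6 - 54) - 1*3657 = -54*(-48) - 3657 = 2592 - 3657 = -1065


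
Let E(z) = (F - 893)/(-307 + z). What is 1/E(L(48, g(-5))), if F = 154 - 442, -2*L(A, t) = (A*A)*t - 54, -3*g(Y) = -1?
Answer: 664/1181 ≈ 0.56223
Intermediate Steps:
g(Y) = ⅓ (g(Y) = -⅓*(-1) = ⅓)
L(A, t) = 27 - t*A²/2 (L(A, t) = -((A*A)*t - 54)/2 = -(A²*t - 54)/2 = -(t*A² - 54)/2 = -(-54 + t*A²)/2 = 27 - t*A²/2)
F = -288
E(z) = -1181/(-307 + z) (E(z) = (-288 - 893)/(-307 + z) = -1181/(-307 + z))
1/E(L(48, g(-5))) = 1/(-1181/(-307 + (27 - ½*⅓*48²))) = 1/(-1181/(-307 + (27 - ½*⅓*2304))) = 1/(-1181/(-307 + (27 - 384))) = 1/(-1181/(-307 - 357)) = 1/(-1181/(-664)) = 1/(-1181*(-1/664)) = 1/(1181/664) = 664/1181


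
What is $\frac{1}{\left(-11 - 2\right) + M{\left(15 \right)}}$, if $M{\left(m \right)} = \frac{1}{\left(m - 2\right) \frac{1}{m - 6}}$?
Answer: $- \frac{13}{160} \approx -0.08125$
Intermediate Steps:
$M{\left(m \right)} = \frac{-6 + m}{-2 + m}$ ($M{\left(m \right)} = \frac{1}{\left(-2 + m\right) \frac{1}{-6 + m}} = \frac{1}{\frac{1}{-6 + m} \left(-2 + m\right)} = \frac{-6 + m}{-2 + m}$)
$\frac{1}{\left(-11 - 2\right) + M{\left(15 \right)}} = \frac{1}{\left(-11 - 2\right) + \frac{-6 + 15}{-2 + 15}} = \frac{1}{\left(-11 - 2\right) + \frac{1}{13} \cdot 9} = \frac{1}{-13 + \frac{1}{13} \cdot 9} = \frac{1}{-13 + \frac{9}{13}} = \frac{1}{- \frac{160}{13}} = - \frac{13}{160}$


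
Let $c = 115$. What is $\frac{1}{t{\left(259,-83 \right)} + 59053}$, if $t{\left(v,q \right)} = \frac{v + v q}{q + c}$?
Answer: $\frac{16}{934229} \approx 1.7126 \cdot 10^{-5}$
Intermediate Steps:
$t{\left(v,q \right)} = \frac{v + q v}{115 + q}$ ($t{\left(v,q \right)} = \frac{v + v q}{q + 115} = \frac{v + q v}{115 + q}$)
$\frac{1}{t{\left(259,-83 \right)} + 59053} = \frac{1}{\frac{259 \left(1 - 83\right)}{115 - 83} + 59053} = \frac{1}{259 \cdot \frac{1}{32} \left(-82\right) + 59053} = \frac{1}{- \frac{10619}{16} + 59053} = \frac{1}{\frac{934229}{16}} = \frac{16}{934229}$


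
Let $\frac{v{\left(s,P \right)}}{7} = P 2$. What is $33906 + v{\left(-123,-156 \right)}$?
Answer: $31722$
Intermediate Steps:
$v{\left(s,P \right)} = 14 P$ ($v{\left(s,P \right)} = 7 P 2 = 7 \cdot 2 P = 14 P$)
$33906 + v{\left(-123,-156 \right)} = 33906 + 14 \left(-156\right) = 33906 - 2184 = 31722$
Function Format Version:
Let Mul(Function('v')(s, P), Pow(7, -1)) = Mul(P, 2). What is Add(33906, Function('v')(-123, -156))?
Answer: 31722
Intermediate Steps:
Function('v')(s, P) = Mul(14, P) (Function('v')(s, P) = Mul(7, Mul(P, 2)) = Mul(7, Mul(2, P)) = Mul(14, P))
Add(33906, Function('v')(-123, -156)) = Add(33906, Mul(14, -156)) = Add(33906, -2184) = 31722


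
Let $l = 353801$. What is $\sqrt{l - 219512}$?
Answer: $3 \sqrt{14921} \approx 366.45$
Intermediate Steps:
$\sqrt{l - 219512} = \sqrt{353801 - 219512} = \sqrt{134289} = 3 \sqrt{14921}$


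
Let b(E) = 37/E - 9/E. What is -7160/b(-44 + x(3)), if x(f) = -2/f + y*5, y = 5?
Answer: 105610/21 ≈ 5029.0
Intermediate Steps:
x(f) = 25 - 2/f (x(f) = -2/f + 5*5 = -2/f + 25 = 25 - 2/f)
b(E) = 28/E
-7160/b(-44 + x(3)) = -7160/(28/(-44 + (25 - 2/3))) = -7160/(28/(-44 + (25 - 2*⅓))) = -7160/(28/(-44 + (25 - ⅔))) = -7160/(28/(-44 + 73/3)) = -7160/(28/(-59/3)) = -7160/(28*(-3/59)) = -7160/(-84/59) = -7160*(-59/84) = 105610/21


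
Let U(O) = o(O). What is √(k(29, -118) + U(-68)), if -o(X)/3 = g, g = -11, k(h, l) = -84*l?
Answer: 3*√1105 ≈ 99.725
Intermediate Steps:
o(X) = 33 (o(X) = -3*(-11) = 33)
U(O) = 33
√(k(29, -118) + U(-68)) = √(-84*(-118) + 33) = √(9912 + 33) = √9945 = 3*√1105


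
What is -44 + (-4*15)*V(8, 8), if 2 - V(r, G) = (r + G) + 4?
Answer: 1036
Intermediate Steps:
V(r, G) = -2 - G - r (V(r, G) = 2 - ((r + G) + 4) = 2 - ((G + r) + 4) = 2 - (4 + G + r) = 2 + (-4 - G - r) = -2 - G - r)
-44 + (-4*15)*V(8, 8) = -44 + (-4*15)*(-2 - 1*8 - 1*8) = -44 - 60*(-2 - 8 - 8) = -44 - 60*(-18) = -44 + 1080 = 1036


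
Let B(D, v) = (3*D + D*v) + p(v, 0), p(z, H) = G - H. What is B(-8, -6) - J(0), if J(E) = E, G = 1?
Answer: 25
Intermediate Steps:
p(z, H) = 1 - H
B(D, v) = 1 + 3*D + D*v (B(D, v) = (3*D + D*v) + (1 - 1*0) = (3*D + D*v) + (1 + 0) = (3*D + D*v) + 1 = 1 + 3*D + D*v)
B(-8, -6) - J(0) = (1 + 3*(-8) - 8*(-6)) - 1*0 = (1 - 24 + 48) + 0 = 25 + 0 = 25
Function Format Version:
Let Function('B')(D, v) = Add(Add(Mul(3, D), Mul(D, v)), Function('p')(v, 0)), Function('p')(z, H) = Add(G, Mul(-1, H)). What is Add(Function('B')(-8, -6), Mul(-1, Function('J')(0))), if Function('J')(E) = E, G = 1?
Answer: 25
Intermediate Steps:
Function('p')(z, H) = Add(1, Mul(-1, H))
Function('B')(D, v) = Add(1, Mul(3, D), Mul(D, v)) (Function('B')(D, v) = Add(Add(Mul(3, D), Mul(D, v)), Add(1, Mul(-1, 0))) = Add(Add(Mul(3, D), Mul(D, v)), Add(1, 0)) = Add(Add(Mul(3, D), Mul(D, v)), 1) = Add(1, Mul(3, D), Mul(D, v)))
Add(Function('B')(-8, -6), Mul(-1, Function('J')(0))) = Add(Add(1, Mul(3, -8), Mul(-8, -6)), Mul(-1, 0)) = Add(Add(1, -24, 48), 0) = Add(25, 0) = 25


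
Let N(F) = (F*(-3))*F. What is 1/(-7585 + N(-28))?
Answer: -1/9937 ≈ -0.00010063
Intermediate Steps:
N(F) = -3*F² (N(F) = (-3*F)*F = -3*F²)
1/(-7585 + N(-28)) = 1/(-7585 - 3*(-28)²) = 1/(-7585 - 3*784) = 1/(-7585 - 2352) = 1/(-9937) = -1/9937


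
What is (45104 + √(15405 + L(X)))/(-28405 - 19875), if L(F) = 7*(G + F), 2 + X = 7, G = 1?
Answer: -5638/6035 - √15447/48280 ≈ -0.93679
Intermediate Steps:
X = 5 (X = -2 + 7 = 5)
L(F) = 7 + 7*F (L(F) = 7*(1 + F) = 7 + 7*F)
(45104 + √(15405 + L(X)))/(-28405 - 19875) = (45104 + √(15405 + (7 + 7*5)))/(-28405 - 19875) = (45104 + √(15405 + (7 + 35)))/(-48280) = (45104 + √(15405 + 42))*(-1/48280) = (45104 + √15447)*(-1/48280) = -5638/6035 - √15447/48280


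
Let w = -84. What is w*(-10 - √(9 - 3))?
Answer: 840 + 84*√6 ≈ 1045.8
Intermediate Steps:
w*(-10 - √(9 - 3)) = -84*(-10 - √(9 - 3)) = -84*(-10 - √6) = 840 + 84*√6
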